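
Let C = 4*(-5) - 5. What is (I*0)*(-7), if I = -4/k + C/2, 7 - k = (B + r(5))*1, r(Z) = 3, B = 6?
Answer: 0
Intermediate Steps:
C = -25 (C = -20 - 5 = -25)
k = -2 (k = 7 - (6 + 3) = 7 - 9 = -2)
I = -21/2 (I = -4/(-2) - 25/2 = -4*(-1/2) - 25*1/2 = 2 - 25/2 = -21/2 ≈ -10.500)
(I*0)*(-7) = -21/2*0*(-7) = 0*(-7) = 0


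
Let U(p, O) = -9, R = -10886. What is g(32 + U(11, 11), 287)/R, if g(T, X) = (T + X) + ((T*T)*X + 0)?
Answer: -152133/10886 ≈ -13.975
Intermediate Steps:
g(T, X) = T + X + X*T**2 (g(T, X) = (T + X) + (T**2*X + 0) = (T + X) + (X*T**2 + 0) = (T + X) + X*T**2 = T + X + X*T**2)
g(32 + U(11, 11), 287)/R = ((32 - 9) + 287 + 287*(32 - 9)**2)/(-10886) = (23 + 287 + 287*23**2)*(-1/10886) = (23 + 287 + 287*529)*(-1/10886) = (23 + 287 + 151823)*(-1/10886) = 152133*(-1/10886) = -152133/10886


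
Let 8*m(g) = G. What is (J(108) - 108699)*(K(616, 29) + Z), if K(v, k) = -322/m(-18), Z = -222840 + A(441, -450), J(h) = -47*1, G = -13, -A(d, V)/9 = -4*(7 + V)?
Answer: 337293988328/13 ≈ 2.5946e+10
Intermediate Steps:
A(d, V) = 252 + 36*V (A(d, V) = -(-36)*(7 + V) = -9*(-28 - 4*V) = 252 + 36*V)
m(g) = -13/8 (m(g) = (1/8)*(-13) = -13/8)
J(h) = -47
Z = -238788 (Z = -222840 + (252 + 36*(-450)) = -222840 + (252 - 16200) = -222840 - 15948 = -238788)
K(v, k) = 2576/13 (K(v, k) = -322/(-13/8) = -322*(-8/13) = 2576/13)
(J(108) - 108699)*(K(616, 29) + Z) = (-47 - 108699)*(2576/13 - 238788) = -108746*(-3101668/13) = 337293988328/13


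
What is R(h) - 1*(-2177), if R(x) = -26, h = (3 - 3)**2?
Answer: 2151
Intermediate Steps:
h = 0 (h = 0**2 = 0)
R(h) - 1*(-2177) = -26 - 1*(-2177) = -26 + 2177 = 2151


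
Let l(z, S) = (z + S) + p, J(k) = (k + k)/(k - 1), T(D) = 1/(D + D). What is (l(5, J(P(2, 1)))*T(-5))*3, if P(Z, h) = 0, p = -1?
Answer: -6/5 ≈ -1.2000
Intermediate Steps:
T(D) = 1/(2*D)
J(k) = 2*k/(-1 + k) (J(k) = (2*k)/(-1 + k) = 2*k/(-1 + k))
l(z, S) = -1 + S + z (l(z, S) = (z + S) - 1 = (S + z) - 1 = -1 + S + z)
(l(5, J(P(2, 1)))*T(-5))*3 = ((-1 + 2*0/(-1 + 0) + 5)*((½)/(-5)))*3 = ((-1 + 2*0/(-1) + 5)*((½)*(-⅕)))*3 = ((-1 + 2*0*(-1) + 5)*(-⅒))*3 = ((-1 + 0 + 5)*(-⅒))*3 = (4*(-⅒))*3 = -⅖*3 = -6/5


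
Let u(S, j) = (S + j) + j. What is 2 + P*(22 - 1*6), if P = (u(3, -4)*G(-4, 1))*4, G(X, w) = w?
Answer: -318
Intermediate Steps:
u(S, j) = S + 2*j
P = -20 (P = ((3 + 2*(-4))*1)*4 = ((3 - 8)*1)*4 = -5*1*4 = -5*4 = -20)
2 + P*(22 - 1*6) = 2 - 20*(22 - 1*6) = 2 - 20*(22 - 6) = 2 - 20*16 = 2 - 320 = -318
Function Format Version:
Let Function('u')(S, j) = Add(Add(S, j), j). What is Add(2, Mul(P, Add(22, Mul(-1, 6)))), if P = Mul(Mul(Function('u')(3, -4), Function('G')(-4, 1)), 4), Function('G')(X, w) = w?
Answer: -318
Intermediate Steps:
Function('u')(S, j) = Add(S, Mul(2, j))
P = -20 (P = Mul(Mul(Add(3, Mul(2, -4)), 1), 4) = Mul(Mul(Add(3, -8), 1), 4) = Mul(Mul(-5, 1), 4) = Mul(-5, 4) = -20)
Add(2, Mul(P, Add(22, Mul(-1, 6)))) = Add(2, Mul(-20, Add(22, Mul(-1, 6)))) = Add(2, Mul(-20, Add(22, -6))) = Add(2, Mul(-20, 16)) = Add(2, -320) = -318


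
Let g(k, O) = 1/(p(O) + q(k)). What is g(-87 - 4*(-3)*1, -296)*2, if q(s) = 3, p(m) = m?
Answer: -2/293 ≈ -0.0068259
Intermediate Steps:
g(k, O) = 1/(3 + O) (g(k, O) = 1/(O + 3) = 1/(3 + O))
g(-87 - 4*(-3)*1, -296)*2 = 2/(3 - 296) = 2/(-293) = -1/293*2 = -2/293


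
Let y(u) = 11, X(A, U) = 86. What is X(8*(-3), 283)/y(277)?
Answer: 86/11 ≈ 7.8182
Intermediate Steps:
X(8*(-3), 283)/y(277) = 86/11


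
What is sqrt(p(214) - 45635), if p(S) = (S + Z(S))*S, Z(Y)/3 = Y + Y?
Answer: sqrt(274937) ≈ 524.34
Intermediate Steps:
Z(Y) = 6*Y (Z(Y) = 3*(Y + Y) = 3*(2*Y) = 6*Y)
p(S) = 7*S**2 (p(S) = (S + 6*S)*S = (7*S)*S = 7*S**2)
sqrt(p(214) - 45635) = sqrt(7*214**2 - 45635) = sqrt(7*45796 - 45635) = sqrt(320572 - 45635) = sqrt(274937)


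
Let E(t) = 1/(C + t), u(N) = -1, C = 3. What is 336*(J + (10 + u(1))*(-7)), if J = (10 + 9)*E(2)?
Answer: -99456/5 ≈ -19891.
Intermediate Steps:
E(t) = 1/(3 + t)
J = 19/5 (J = (10 + 9)/(3 + 2) = 19/5 ≈ 3.8000)
336*(J + (10 + u(1))*(-7)) = 336*(19/5 + (10 - 1)*(-7)) = 336*(19/5 + 9*(-7)) = 336*(19/5 - 63) = 336*(-296/5) = -99456/5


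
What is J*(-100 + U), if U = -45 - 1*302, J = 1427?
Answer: -637869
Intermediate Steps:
U = -347 (U = -45 - 302 = -347)
J*(-100 + U) = 1427*(-100 - 347) = 1427*(-447) = -637869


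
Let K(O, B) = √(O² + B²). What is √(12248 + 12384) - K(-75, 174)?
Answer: -3*√3989 + 2*√6158 ≈ -32.530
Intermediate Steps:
K(O, B) = √(B² + O²)
√(12248 + 12384) - K(-75, 174) = √(12248 + 12384) - √(174² + (-75)²) = √24632 - √(30276 + 5625) = 2*√6158 - √35901 = 2*√6158 - 3*√3989 = -3*√3989 + 2*√6158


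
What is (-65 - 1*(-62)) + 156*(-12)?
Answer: -1875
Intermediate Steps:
(-65 - 1*(-62)) + 156*(-12) = (-65 + 62) - 1872 = -3 - 1872 = -1875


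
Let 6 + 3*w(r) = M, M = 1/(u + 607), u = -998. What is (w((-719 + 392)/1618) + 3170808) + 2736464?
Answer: 6929227709/1173 ≈ 5.9073e+6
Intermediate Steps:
M = -1/391 (M = 1/(-998 + 607) = 1/(-391) = -1/391 ≈ -0.0025575)
w(r) = -2347/1173 (w(r) = -2 + (⅓)*(-1/391) = -2 - 1/1173 = -2347/1173)
(w((-719 + 392)/1618) + 3170808) + 2736464 = (-2347/1173 + 3170808) + 2736464 = 3719355437/1173 + 2736464 = 6929227709/1173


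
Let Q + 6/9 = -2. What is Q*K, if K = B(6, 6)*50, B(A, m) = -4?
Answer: 1600/3 ≈ 533.33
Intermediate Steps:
Q = -8/3 (Q = -2/3 - 2 = -8/3 ≈ -2.6667)
K = -200 (K = -4*50 = -200)
Q*K = -8/3*(-200) = 1600/3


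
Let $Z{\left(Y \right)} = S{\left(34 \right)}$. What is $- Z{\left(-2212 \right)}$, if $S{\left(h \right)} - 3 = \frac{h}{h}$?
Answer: $-4$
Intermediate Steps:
$S{\left(h \right)} = 4$ ($S{\left(h \right)} = 3 + \frac{h}{h} = 3 + 1 = 4$)
$Z{\left(Y \right)} = 4$
$- Z{\left(-2212 \right)} = \left(-1\right) 4 = -4$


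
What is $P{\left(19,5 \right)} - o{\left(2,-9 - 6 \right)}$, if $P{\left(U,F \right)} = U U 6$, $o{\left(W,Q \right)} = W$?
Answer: $2164$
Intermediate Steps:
$P{\left(U,F \right)} = 6 U^{2}$ ($P{\left(U,F \right)} = U^{2} \cdot 6 = 6 U^{2}$)
$P{\left(19,5 \right)} - o{\left(2,-9 - 6 \right)} = 6 \cdot 19^{2} - 2 = 6 \cdot 361 - 2 = 2166 - 2 = 2164$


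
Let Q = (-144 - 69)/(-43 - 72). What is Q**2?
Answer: 45369/13225 ≈ 3.4305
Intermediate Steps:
Q = 213/115 (Q = -213/(-115) = -213*(-1/115) = 213/115 ≈ 1.8522)
Q**2 = (213/115)**2 = 45369/13225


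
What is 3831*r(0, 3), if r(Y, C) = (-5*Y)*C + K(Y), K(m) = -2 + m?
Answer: -7662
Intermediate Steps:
r(Y, C) = -2 + Y - 5*C*Y (r(Y, C) = (-5*Y)*C + (-2 + Y) = -5*C*Y + (-2 + Y) = -2 + Y - 5*C*Y)
3831*r(0, 3) = 3831*(-2 + 0 - 5*3*0) = 3831*(-2 + 0 + 0) = 3831*(-2) = -7662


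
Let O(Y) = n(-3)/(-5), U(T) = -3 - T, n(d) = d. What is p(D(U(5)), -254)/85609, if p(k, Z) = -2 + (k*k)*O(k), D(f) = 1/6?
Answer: -119/5136540 ≈ -2.3167e-5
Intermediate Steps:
D(f) = 1/6
O(Y) = 3/5 (O(Y) = -3/(-5) = -3*(-1/5) = 3/5)
p(k, Z) = -2 + 3*k**2/5 (p(k, Z) = -2 + (k*k)*(3/5) = -2 + k**2*(3/5) = -2 + 3*k**2/5)
p(D(U(5)), -254)/85609 = (-2 + 3*(1/6)**2/5)/85609 = (-2 + (3/5)*(1/36))*(1/85609) = (-2 + 1/60)*(1/85609) = -119/60*1/85609 = -119/5136540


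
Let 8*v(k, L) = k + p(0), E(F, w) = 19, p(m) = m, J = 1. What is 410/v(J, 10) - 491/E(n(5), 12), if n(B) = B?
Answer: 61829/19 ≈ 3254.2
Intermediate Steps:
v(k, L) = k/8 (v(k, L) = (k + 0)/8 = k/8)
410/v(J, 10) - 491/E(n(5), 12) = 410/(((⅛)*1)) - 491/19 = 410/(⅛) - 491*1/19 = 410*8 - 491/19 = 3280 - 491/19 = 61829/19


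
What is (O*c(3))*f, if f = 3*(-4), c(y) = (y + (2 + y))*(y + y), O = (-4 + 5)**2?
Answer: -576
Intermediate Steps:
O = 1 (O = 1**2 = 1)
c(y) = 2*y*(2 + 2*y) (c(y) = (2 + 2*y)*(2*y) = 2*y*(2 + 2*y))
f = -12
(O*c(3))*f = (1*(4*3*(1 + 3)))*(-12) = (1*(4*3*4))*(-12) = (1*48)*(-12) = 48*(-12) = -576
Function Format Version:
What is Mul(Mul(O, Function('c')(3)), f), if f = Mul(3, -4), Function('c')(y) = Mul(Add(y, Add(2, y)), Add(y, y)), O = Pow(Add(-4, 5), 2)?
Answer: -576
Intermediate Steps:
O = 1 (O = Pow(1, 2) = 1)
Function('c')(y) = Mul(2, y, Add(2, Mul(2, y))) (Function('c')(y) = Mul(Add(2, Mul(2, y)), Mul(2, y)) = Mul(2, y, Add(2, Mul(2, y))))
f = -12
Mul(Mul(O, Function('c')(3)), f) = Mul(Mul(1, Mul(4, 3, Add(1, 3))), -12) = Mul(Mul(1, Mul(4, 3, 4)), -12) = Mul(Mul(1, 48), -12) = Mul(48, -12) = -576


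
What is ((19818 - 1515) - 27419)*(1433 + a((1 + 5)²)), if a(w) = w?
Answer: -13391404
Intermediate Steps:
((19818 - 1515) - 27419)*(1433 + a((1 + 5)²)) = ((19818 - 1515) - 27419)*(1433 + (1 + 5)²) = (18303 - 27419)*(1433 + 6²) = -9116*(1433 + 36) = -9116*1469 = -13391404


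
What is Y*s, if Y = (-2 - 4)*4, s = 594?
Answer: -14256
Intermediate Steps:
Y = -24 (Y = -6*4 = -24)
Y*s = -24*594 = -14256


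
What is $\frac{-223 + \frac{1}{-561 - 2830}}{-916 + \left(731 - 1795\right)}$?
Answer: $\frac{378097}{3357090} \approx 0.11263$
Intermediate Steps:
$\frac{-223 + \frac{1}{-561 - 2830}}{-916 + \left(731 - 1795\right)} = \frac{-223 + \frac{1}{-3391}}{-916 - 1064} = \frac{-223 - \frac{1}{3391}}{-1980} = \left(- \frac{756194}{3391}\right) \left(- \frac{1}{1980}\right) = \frac{378097}{3357090}$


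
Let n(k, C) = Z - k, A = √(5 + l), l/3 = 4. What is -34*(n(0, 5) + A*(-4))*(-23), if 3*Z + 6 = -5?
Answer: -8602/3 - 3128*√17 ≈ -15764.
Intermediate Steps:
l = 12 (l = 3*4 = 12)
Z = -11/3 (Z = -2 + (⅓)*(-5) = -2 - 5/3 = -11/3 ≈ -3.6667)
A = √17 (A = √(5 + 12) = √17 ≈ 4.1231)
n(k, C) = -11/3 - k
-34*(n(0, 5) + A*(-4))*(-23) = -34*((-11/3 - 1*0) + √17*(-4))*(-23) = -34*((-11/3 + 0) - 4*√17)*(-23) = -34*(-11/3 - 4*√17)*(-23) = (374/3 + 136*√17)*(-23) = -8602/3 - 3128*√17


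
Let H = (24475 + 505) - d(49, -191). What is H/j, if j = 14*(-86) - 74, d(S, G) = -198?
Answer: -12589/639 ≈ -19.701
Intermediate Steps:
j = -1278 (j = -1204 - 74 = -1278)
H = 25178 (H = (24475 + 505) - 1*(-198) = 24980 + 198 = 25178)
H/j = 25178/(-1278) = 25178*(-1/1278) = -12589/639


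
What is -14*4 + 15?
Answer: -41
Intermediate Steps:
-14*4 + 15 = -56 + 15 = -41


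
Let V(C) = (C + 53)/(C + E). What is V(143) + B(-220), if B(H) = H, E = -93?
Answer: -5402/25 ≈ -216.08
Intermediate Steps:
V(C) = (53 + C)/(-93 + C) (V(C) = (C + 53)/(C - 93) = (53 + C)/(-93 + C))
V(143) + B(-220) = (53 + 143)/(-93 + 143) - 220 = 196/50 - 220 = (1/50)*196 - 220 = 98/25 - 220 = -5402/25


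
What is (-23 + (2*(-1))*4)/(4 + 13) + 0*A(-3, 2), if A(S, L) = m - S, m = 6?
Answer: -31/17 ≈ -1.8235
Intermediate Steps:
A(S, L) = 6 - S
(-23 + (2*(-1))*4)/(4 + 13) + 0*A(-3, 2) = (-23 + (2*(-1))*4)/(4 + 13) + 0*(6 - 1*(-3)) = (-23 - 2*4)/17 + 0*(6 + 3) = (-23 - 8)*(1/17) + 0*9 = -31*1/17 + 0 = -31/17 + 0 = -31/17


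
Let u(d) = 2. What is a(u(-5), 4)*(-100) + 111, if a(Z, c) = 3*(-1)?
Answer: 411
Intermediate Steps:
a(Z, c) = -3
a(u(-5), 4)*(-100) + 111 = -3*(-100) + 111 = 300 + 111 = 411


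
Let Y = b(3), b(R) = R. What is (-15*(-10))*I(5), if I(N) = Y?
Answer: 450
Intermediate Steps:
Y = 3
I(N) = 3
(-15*(-10))*I(5) = -15*(-10)*3 = 150*3 = 450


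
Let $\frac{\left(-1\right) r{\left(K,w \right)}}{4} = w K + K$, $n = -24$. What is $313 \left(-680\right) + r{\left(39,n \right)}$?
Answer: $-209252$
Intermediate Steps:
$r{\left(K,w \right)} = - 4 K - 4 K w$ ($r{\left(K,w \right)} = - 4 \left(w K + K\right) = - 4 \left(K w + K\right) = - 4 \left(K + K w\right) = - 4 K - 4 K w$)
$313 \left(-680\right) + r{\left(39,n \right)} = 313 \left(-680\right) - 156 \left(1 - 24\right) = -212840 - 156 \left(-23\right) = -212840 + 3588 = -209252$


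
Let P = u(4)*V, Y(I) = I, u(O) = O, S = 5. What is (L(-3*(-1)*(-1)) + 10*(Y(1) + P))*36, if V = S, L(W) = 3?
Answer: 7668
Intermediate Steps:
V = 5
P = 20 (P = 4*5 = 20)
(L(-3*(-1)*(-1)) + 10*(Y(1) + P))*36 = (3 + 10*(1 + 20))*36 = (3 + 10*21)*36 = (3 + 210)*36 = 213*36 = 7668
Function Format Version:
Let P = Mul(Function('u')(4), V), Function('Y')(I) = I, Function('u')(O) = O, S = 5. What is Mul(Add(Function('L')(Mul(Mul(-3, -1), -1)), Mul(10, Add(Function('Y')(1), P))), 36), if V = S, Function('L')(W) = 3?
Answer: 7668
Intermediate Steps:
V = 5
P = 20 (P = Mul(4, 5) = 20)
Mul(Add(Function('L')(Mul(Mul(-3, -1), -1)), Mul(10, Add(Function('Y')(1), P))), 36) = Mul(Add(3, Mul(10, Add(1, 20))), 36) = Mul(Add(3, Mul(10, 21)), 36) = Mul(Add(3, 210), 36) = Mul(213, 36) = 7668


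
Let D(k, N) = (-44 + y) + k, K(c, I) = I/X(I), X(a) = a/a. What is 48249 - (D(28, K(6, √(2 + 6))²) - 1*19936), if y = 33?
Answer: 68168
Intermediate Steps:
X(a) = 1
K(c, I) = I (K(c, I) = I/1 = I*1 = I)
D(k, N) = -11 + k (D(k, N) = (-44 + 33) + k = -11 + k)
48249 - (D(28, K(6, √(2 + 6))²) - 1*19936) = 48249 - ((-11 + 28) - 1*19936) = 48249 - (17 - 19936) = 48249 - 1*(-19919) = 48249 + 19919 = 68168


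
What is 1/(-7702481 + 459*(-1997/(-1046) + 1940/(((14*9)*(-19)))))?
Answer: -139118/1071483586519 ≈ -1.2984e-7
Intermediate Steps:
1/(-7702481 + 459*(-1997/(-1046) + 1940/(((14*9)*(-19))))) = 1/(-7702481 + 459*(-1997*(-1/1046) + 1940/((126*(-19))))) = 1/(-7702481 + 459*(1997/1046 + 1940/(-2394))) = 1/(-7702481 + 459*(1997/1046 + 1940*(-1/2394))) = 1/(-7702481 + 459*(1997/1046 - 970/1197)) = 1/(-7702481 + 459*(1375789/1252062)) = 1/(-7702481 + 70165239/139118) = 1/(-1071483586519/139118) = -139118/1071483586519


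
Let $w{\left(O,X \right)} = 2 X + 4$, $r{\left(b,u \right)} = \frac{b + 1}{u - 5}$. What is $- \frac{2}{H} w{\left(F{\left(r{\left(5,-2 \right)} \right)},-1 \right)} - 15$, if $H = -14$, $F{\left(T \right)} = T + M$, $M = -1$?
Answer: $- \frac{103}{7} \approx -14.714$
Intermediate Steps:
$r{\left(b,u \right)} = \frac{1 + b}{-5 + u}$
$F{\left(T \right)} = -1 + T$ ($F{\left(T \right)} = T - 1 = -1 + T$)
$w{\left(O,X \right)} = 4 + 2 X$
$- \frac{2}{H} w{\left(F{\left(r{\left(5,-2 \right)} \right)},-1 \right)} - 15 = - \frac{2}{-14} \left(4 + 2 \left(-1\right)\right) - 15 = \left(-2\right) \left(- \frac{1}{14}\right) \left(4 - 2\right) - 15 = \frac{1}{7} \cdot 2 - 15 = \frac{2}{7} - 15 = - \frac{103}{7}$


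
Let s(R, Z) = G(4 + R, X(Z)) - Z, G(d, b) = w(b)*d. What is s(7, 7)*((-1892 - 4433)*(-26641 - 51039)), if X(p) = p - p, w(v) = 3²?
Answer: 45201992000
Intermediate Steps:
w(v) = 9
X(p) = 0
G(d, b) = 9*d
s(R, Z) = 36 - Z + 9*R (s(R, Z) = 9*(4 + R) - Z = (36 + 9*R) - Z = 36 - Z + 9*R)
s(7, 7)*((-1892 - 4433)*(-26641 - 51039)) = (36 - 1*7 + 9*7)*((-1892 - 4433)*(-26641 - 51039)) = (36 - 7 + 63)*(-6325*(-77680)) = 92*491326000 = 45201992000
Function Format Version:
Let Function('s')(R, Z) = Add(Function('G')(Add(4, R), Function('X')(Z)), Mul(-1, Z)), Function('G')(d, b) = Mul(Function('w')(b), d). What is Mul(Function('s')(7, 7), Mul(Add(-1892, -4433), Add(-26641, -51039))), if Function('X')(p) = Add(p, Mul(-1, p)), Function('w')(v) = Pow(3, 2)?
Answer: 45201992000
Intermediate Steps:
Function('w')(v) = 9
Function('X')(p) = 0
Function('G')(d, b) = Mul(9, d)
Function('s')(R, Z) = Add(36, Mul(-1, Z), Mul(9, R)) (Function('s')(R, Z) = Add(Mul(9, Add(4, R)), Mul(-1, Z)) = Add(Add(36, Mul(9, R)), Mul(-1, Z)) = Add(36, Mul(-1, Z), Mul(9, R)))
Mul(Function('s')(7, 7), Mul(Add(-1892, -4433), Add(-26641, -51039))) = Mul(Add(36, Mul(-1, 7), Mul(9, 7)), Mul(Add(-1892, -4433), Add(-26641, -51039))) = Mul(Add(36, -7, 63), Mul(-6325, -77680)) = Mul(92, 491326000) = 45201992000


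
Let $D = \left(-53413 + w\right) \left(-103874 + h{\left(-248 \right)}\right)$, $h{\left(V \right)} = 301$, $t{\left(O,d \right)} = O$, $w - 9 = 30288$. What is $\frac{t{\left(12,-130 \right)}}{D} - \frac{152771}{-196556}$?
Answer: $\frac{91440833164625}{117648272824052} \approx 0.77724$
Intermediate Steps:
$w = 30297$ ($w = 9 + 30288 = 30297$)
$D = 2394193468$ ($D = \left(-53413 + 30297\right) \left(-103874 + 301\right) = \left(-23116\right) \left(-103573\right) = 2394193468$)
$\frac{t{\left(12,-130 \right)}}{D} - \frac{152771}{-196556} = \frac{12}{2394193468} - \frac{152771}{-196556} = 12 \cdot \frac{1}{2394193468} - - \frac{152771}{196556} = \frac{3}{598548367} + \frac{152771}{196556} = \frac{91440833164625}{117648272824052}$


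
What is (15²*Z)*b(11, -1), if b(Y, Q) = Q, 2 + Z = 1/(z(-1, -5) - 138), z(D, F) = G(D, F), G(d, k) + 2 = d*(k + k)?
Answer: 11745/26 ≈ 451.73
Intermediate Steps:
G(d, k) = -2 + 2*d*k (G(d, k) = -2 + d*(k + k) = -2 + d*(2*k) = -2 + 2*d*k)
z(D, F) = -2 + 2*D*F
Z = -261/130 (Z = -2 + 1/((-2 + 2*(-1)*(-5)) - 138) = -2 + 1/((-2 + 10) - 138) = -2 + 1/(8 - 138) = -2 + 1/(-130) = -2 - 1/130 = -261/130 ≈ -2.0077)
(15²*Z)*b(11, -1) = (15²*(-261/130))*(-1) = (225*(-261/130))*(-1) = -11745/26*(-1) = 11745/26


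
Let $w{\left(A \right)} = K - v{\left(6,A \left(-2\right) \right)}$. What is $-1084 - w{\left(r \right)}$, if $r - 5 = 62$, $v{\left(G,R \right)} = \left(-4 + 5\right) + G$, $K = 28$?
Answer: $-1105$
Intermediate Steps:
$v{\left(G,R \right)} = 1 + G$
$r = 67$ ($r = 5 + 62 = 67$)
$w{\left(A \right)} = 21$ ($w{\left(A \right)} = 28 - \left(1 + 6\right) = 28 - 7 = 21$)
$-1084 - w{\left(r \right)} = -1084 - 21 = -1105$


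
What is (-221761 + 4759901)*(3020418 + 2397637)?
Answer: 24587892117700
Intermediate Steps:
(-221761 + 4759901)*(3020418 + 2397637) = 4538140*5418055 = 24587892117700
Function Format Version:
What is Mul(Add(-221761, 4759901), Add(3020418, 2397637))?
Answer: 24587892117700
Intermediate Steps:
Mul(Add(-221761, 4759901), Add(3020418, 2397637)) = Mul(4538140, 5418055) = 24587892117700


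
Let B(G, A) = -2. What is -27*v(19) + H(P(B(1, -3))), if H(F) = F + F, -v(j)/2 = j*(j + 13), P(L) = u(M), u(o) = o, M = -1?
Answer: 32830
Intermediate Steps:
P(L) = -1
v(j) = -2*j*(13 + j) (v(j) = -2*j*(j + 13) = -2*j*(13 + j))
H(F) = 2*F
-27*v(19) + H(P(B(1, -3))) = -(-54)*19*(13 + 19) + 2*(-1) = -(-54)*19*32 - 2 = -27*(-1216) - 2 = 32832 - 2 = 32830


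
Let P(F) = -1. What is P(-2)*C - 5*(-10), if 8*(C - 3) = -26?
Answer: 201/4 ≈ 50.250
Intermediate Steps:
C = -¼ (C = 3 + (⅛)*(-26) = 3 - 13/4 = -¼ ≈ -0.25000)
P(-2)*C - 5*(-10) = -1*(-¼) - 5*(-10) = ¼ + 50 = 201/4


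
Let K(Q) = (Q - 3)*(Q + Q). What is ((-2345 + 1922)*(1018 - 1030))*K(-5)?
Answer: 406080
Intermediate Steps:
K(Q) = 2*Q*(-3 + Q) (K(Q) = (-3 + Q)*(2*Q) = 2*Q*(-3 + Q))
((-2345 + 1922)*(1018 - 1030))*K(-5) = ((-2345 + 1922)*(1018 - 1030))*(2*(-5)*(-3 - 5)) = (-423*(-12))*(2*(-5)*(-8)) = 5076*80 = 406080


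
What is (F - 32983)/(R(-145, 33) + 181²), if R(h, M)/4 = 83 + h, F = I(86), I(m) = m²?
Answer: -25587/32513 ≈ -0.78698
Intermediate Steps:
F = 7396 (F = 86² = 7396)
R(h, M) = 332 + 4*h (R(h, M) = 4*(83 + h) = 332 + 4*h)
(F - 32983)/(R(-145, 33) + 181²) = (7396 - 32983)/((332 + 4*(-145)) + 181²) = -25587/((332 - 580) + 32761) = -25587/(-248 + 32761) = -25587/32513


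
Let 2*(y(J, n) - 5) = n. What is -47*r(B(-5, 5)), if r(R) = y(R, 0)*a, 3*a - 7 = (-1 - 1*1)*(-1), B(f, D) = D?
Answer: -705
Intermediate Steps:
y(J, n) = 5 + n/2
a = 3 (a = 7/3 + ((-1 - 1*1)*(-1))/3 = 7/3 + ((-1 - 1)*(-1))/3 = 7/3 + (-2*(-1))/3 = 7/3 + (⅓)*2 = 7/3 + ⅔ = 3)
r(R) = 15 (r(R) = (5 + (½)*0)*3 = (5 + 0)*3 = 5*3 = 15)
-47*r(B(-5, 5)) = -47*15 = -705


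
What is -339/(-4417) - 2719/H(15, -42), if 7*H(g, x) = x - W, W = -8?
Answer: 84080287/150178 ≈ 559.87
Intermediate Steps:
H(g, x) = 8/7 + x/7 (H(g, x) = (x - 1*(-8))/7 = (x + 8)/7 = (8 + x)/7 = 8/7 + x/7)
-339/(-4417) - 2719/H(15, -42) = -339/(-4417) - 2719/(8/7 + (⅐)*(-42)) = -339*(-1/4417) - 2719/(8/7 - 6) = 339/4417 - 2719/(-34/7) = 339/4417 - 2719*(-7/34) = 339/4417 + 19033/34 = 84080287/150178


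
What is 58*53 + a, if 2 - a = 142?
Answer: 2934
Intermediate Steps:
a = -140 (a = 2 - 1*142 = 2 - 142 = -140)
58*53 + a = 58*53 - 140 = 3074 - 140 = 2934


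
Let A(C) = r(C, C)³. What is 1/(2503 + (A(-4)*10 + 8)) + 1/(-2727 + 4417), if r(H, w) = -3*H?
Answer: 21481/33446790 ≈ 0.00064224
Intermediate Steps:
A(C) = -27*C³ (A(C) = (-3*C)³ = -27*C³)
1/(2503 + (A(-4)*10 + 8)) + 1/(-2727 + 4417) = 1/(2503 + (-27*(-4)³*10 + 8)) + 1/(-2727 + 4417) = 1/(2503 + (-27*(-64)*10 + 8)) + 1/1690 = 1/(2503 + (1728*10 + 8)) + 1/1690 = 1/(2503 + (17280 + 8)) + 1/1690 = 1/(2503 + 17288) + 1/1690 = 1/19791 + 1/1690 = 21481/33446790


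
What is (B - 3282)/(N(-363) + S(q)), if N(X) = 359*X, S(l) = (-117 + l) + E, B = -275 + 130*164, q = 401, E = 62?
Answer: -17763/129971 ≈ -0.13667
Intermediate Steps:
B = 21045 (B = -275 + 21320 = 21045)
S(l) = -55 + l (S(l) = (-117 + l) + 62 = -55 + l)
(B - 3282)/(N(-363) + S(q)) = (21045 - 3282)/(359*(-363) + (-55 + 401)) = 17763/(-130317 + 346) = 17763/(-129971) = 17763*(-1/129971) = -17763/129971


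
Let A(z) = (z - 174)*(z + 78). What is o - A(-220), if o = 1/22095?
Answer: -1236171059/22095 ≈ -55948.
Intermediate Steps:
o = 1/22095 ≈ 4.5259e-5
A(z) = (-174 + z)*(78 + z)
o - A(-220) = 1/22095 - (-13572 + (-220)² - 96*(-220)) = 1/22095 - (-13572 + 48400 + 21120) = 1/22095 - 1*55948 = 1/22095 - 55948 = -1236171059/22095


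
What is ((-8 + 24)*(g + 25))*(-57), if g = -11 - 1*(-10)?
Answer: -21888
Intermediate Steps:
g = -1 (g = -11 + 10 = -1)
((-8 + 24)*(g + 25))*(-57) = ((-8 + 24)*(-1 + 25))*(-57) = (16*24)*(-57) = 384*(-57) = -21888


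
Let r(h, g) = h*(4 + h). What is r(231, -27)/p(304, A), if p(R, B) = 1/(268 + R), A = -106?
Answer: 31051020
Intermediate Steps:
r(231, -27)/p(304, A) = (231*(4 + 231))/(1/(268 + 304)) = (231*235)/(1/572) = 54285/(1/572) = 54285*572 = 31051020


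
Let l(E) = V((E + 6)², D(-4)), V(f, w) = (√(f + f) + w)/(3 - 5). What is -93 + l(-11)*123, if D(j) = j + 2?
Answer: 30 - 615*√2/2 ≈ -404.87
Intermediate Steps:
D(j) = 2 + j
V(f, w) = -w/2 - √2*√f/2 (V(f, w) = (√(2*f) + w)/(-2) = (√2*√f + w)*(-½) = (w + √2*√f)*(-½) = -w/2 - √2*√f/2)
l(E) = 1 - √2*√((6 + E)²)/2 (l(E) = -(2 - 4)/2 - √2*√((E + 6)²)/2 = -½*(-2) - √2*√((6 + E)²)/2 = 1 - √2*√((6 + E)²)/2)
-93 + l(-11)*123 = -93 + (1 - √2*√((6 - 11)²)/2)*123 = -93 + (1 - √2*√((-5)²)/2)*123 = -93 + (1 - √2*√25/2)*123 = -93 + (1 - ½*√2*5)*123 = -93 + (1 - 5*√2/2)*123 = -93 + (123 - 615*√2/2) = 30 - 615*√2/2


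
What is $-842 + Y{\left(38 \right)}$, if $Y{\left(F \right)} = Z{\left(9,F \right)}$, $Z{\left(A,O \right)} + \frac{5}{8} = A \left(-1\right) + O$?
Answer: $- \frac{6509}{8} \approx -813.63$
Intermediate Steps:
$Z{\left(A,O \right)} = - \frac{5}{8} + O - A$ ($Z{\left(A,O \right)} = - \frac{5}{8} + \left(A \left(-1\right) + O\right) = - \frac{5}{8} - \left(A - O\right) = - \frac{5}{8} + O - A$)
$Y{\left(F \right)} = - \frac{77}{8} + F$ ($Y{\left(F \right)} = - \frac{5}{8} + F - 9 = - \frac{77}{8} + F$)
$-842 + Y{\left(38 \right)} = -842 + \left(- \frac{77}{8} + 38\right) = -842 + \frac{227}{8} = - \frac{6509}{8}$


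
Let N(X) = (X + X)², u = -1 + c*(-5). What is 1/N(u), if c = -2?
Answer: 1/324 ≈ 0.0030864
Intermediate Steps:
u = 9 (u = -1 - 2*(-5) = -1 + 10 = 9)
N(X) = 4*X² (N(X) = (2*X)² = 4*X²)
1/N(u) = 1/(4*9²) = 1/(4*81) = 1/324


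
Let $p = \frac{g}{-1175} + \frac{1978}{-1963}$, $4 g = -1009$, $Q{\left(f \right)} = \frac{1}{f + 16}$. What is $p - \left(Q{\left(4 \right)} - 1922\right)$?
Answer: $\frac{8862393481}{4613050} \approx 1921.2$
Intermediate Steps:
$Q{\left(f \right)} = \frac{1}{16 + f}$
$g = - \frac{1009}{4}$ ($g = \frac{1}{4} \left(-1009\right) = - \frac{1009}{4} \approx -252.25$)
$p = - \frac{7315933}{9226100}$ ($p = - \frac{1009}{4 \left(-1175\right)} + \frac{1978}{-1963} = \left(- \frac{1009}{4}\right) \left(- \frac{1}{1175}\right) + 1978 \left(- \frac{1}{1963}\right) = \frac{1009}{4700} - \frac{1978}{1963} = - \frac{7315933}{9226100} \approx -0.79296$)
$p - \left(Q{\left(4 \right)} - 1922\right) = - \frac{7315933}{9226100} - \left(\frac{1}{16 + 4} - 1922\right) = - \frac{7315933}{9226100} - \left(\frac{1}{20} - 1922\right) = - \frac{7315933}{9226100} - - \frac{38439}{20} = - \frac{7315933}{9226100} + \frac{38439}{20} = \frac{8862393481}{4613050}$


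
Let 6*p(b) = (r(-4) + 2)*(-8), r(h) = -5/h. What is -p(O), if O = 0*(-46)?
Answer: 13/3 ≈ 4.3333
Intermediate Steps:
O = 0
p(b) = -13/3 (p(b) = ((-5/(-4) + 2)*(-8))/6 = ((-5*(-¼) + 2)*(-8))/6 = ((5/4 + 2)*(-8))/6 = ((13/4)*(-8))/6 = (⅙)*(-26) = -13/3)
-p(O) = -1*(-13/3) = 13/3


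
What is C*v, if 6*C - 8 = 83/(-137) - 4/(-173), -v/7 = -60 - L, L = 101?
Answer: 66041073/47402 ≈ 1393.2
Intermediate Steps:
v = 1127 (v = -7*(-60 - 1*101) = -7*(-60 - 101) = -7*(-161) = 1127)
C = 58599/47402 (C = 4/3 + (83/(-137) - 4/(-173))/6 = 4/3 + (83*(-1/137) - 4*(-1/173))/6 = 4/3 + (-83/137 + 4/173)/6 = 4/3 + (1/6)*(-13811/23701) = 4/3 - 13811/142206 = 58599/47402 ≈ 1.2362)
C*v = (58599/47402)*1127 = 66041073/47402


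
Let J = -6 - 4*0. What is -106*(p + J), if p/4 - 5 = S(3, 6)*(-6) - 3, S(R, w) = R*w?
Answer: 45580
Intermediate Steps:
p = -424 (p = 20 + 4*((3*6)*(-6) - 3) = 20 + 4*(18*(-6) - 3) = 20 + 4*(-108 - 3) = 20 + 4*(-111) = 20 - 444 = -424)
J = -6 (J = -6 + 0 = -6)
-106*(p + J) = -106*(-424 - 6) = -106*(-430) = 45580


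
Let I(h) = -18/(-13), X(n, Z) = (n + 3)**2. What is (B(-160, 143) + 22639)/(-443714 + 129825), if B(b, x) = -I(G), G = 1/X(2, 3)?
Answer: -294289/4080557 ≈ -0.072120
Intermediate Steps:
X(n, Z) = (3 + n)**2
G = 1/25 (G = 1/((3 + 2)**2) = 1/(5**2) = 1/25 ≈ 0.040000)
I(h) = 18/13 (I(h) = -18*(-1/13) = 18/13)
B(b, x) = -18/13 (B(b, x) = -1*18/13 = -18/13)
(B(-160, 143) + 22639)/(-443714 + 129825) = (-18/13 + 22639)/(-443714 + 129825) = (294289/13)/(-313889) = (294289/13)*(-1/313889) = -294289/4080557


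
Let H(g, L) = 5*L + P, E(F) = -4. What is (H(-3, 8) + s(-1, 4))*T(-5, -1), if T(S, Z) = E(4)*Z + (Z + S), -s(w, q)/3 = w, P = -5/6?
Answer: -253/3 ≈ -84.333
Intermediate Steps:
P = -⅚ (P = -5*⅙ = -⅚ ≈ -0.83333)
H(g, L) = -⅚ + 5*L (H(g, L) = 5*L - ⅚ = -⅚ + 5*L)
s(w, q) = -3*w
T(S, Z) = S - 3*Z (T(S, Z) = -4*Z + (Z + S) = -4*Z + (S + Z) = S - 3*Z)
(H(-3, 8) + s(-1, 4))*T(-5, -1) = ((-⅚ + 5*8) - 3*(-1))*(-5 - 3*(-1)) = ((-⅚ + 40) + 3)*(-5 + 3) = (235/6 + 3)*(-2) = (253/6)*(-2) = -253/3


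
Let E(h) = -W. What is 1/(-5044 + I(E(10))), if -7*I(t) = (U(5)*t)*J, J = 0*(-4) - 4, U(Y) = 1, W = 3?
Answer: -7/35320 ≈ -0.00019819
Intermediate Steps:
E(h) = -3 (E(h) = -1*3 = -3)
J = -4 (J = 0 - 4 = -4)
I(t) = 4*t/7 (I(t) = -1*t*(-4)/7 = -t*(-4)/7 = -(-4)*t/7 = 4*t/7)
1/(-5044 + I(E(10))) = 1/(-5044 + (4/7)*(-3)) = 1/(-5044 - 12/7) = 1/(-35320/7) = -7/35320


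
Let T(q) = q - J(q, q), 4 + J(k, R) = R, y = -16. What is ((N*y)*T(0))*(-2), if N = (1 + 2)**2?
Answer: 1152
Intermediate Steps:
J(k, R) = -4 + R
T(q) = 4 (T(q) = q - (-4 + q) = q + (4 - q) = 4)
N = 9 (N = 3**2 = 9)
((N*y)*T(0))*(-2) = ((9*(-16))*4)*(-2) = -144*4*(-2) = -576*(-2) = 1152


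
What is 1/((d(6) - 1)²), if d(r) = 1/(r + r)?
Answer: 144/121 ≈ 1.1901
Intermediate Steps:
d(r) = 1/(2*r)
1/((d(6) - 1)²) = 1/(((½)/6 - 1)²) = 1/(((½)*(⅙) - 1)²) = 1/((1/12 - 1)²) = 1/((-11/12)²) = 1/(121/144) = 144/121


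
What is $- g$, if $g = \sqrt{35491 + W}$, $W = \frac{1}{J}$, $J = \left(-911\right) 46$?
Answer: $- \frac{\sqrt{62326200620570}}{41906} \approx -188.39$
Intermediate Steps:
$J = -41906$
$W = - \frac{1}{41906}$ ($W = \frac{1}{-41906} = - \frac{1}{41906} \approx -2.3863 \cdot 10^{-5}$)
$g = \frac{\sqrt{62326200620570}}{41906}$ ($g = \sqrt{35491 - \frac{1}{41906}} = \sqrt{\frac{1487285845}{41906}} = \frac{\sqrt{62326200620570}}{41906} \approx 188.39$)
$- g = - \frac{\sqrt{62326200620570}}{41906}$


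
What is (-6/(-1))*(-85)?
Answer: -510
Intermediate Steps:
(-6/(-1))*(-85) = -1*(-6)*(-85) = 6*(-85) = -510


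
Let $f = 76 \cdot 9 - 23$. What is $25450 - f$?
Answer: $24789$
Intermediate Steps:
$f = 661$ ($f = 684 - 23 = 661$)
$25450 - f = 25450 - 661 = 24789$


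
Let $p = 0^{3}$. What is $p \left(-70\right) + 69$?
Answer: $69$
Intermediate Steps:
$p = 0$
$p \left(-70\right) + 69 = 0 \left(-70\right) + 69 = 0 + 69 = 69$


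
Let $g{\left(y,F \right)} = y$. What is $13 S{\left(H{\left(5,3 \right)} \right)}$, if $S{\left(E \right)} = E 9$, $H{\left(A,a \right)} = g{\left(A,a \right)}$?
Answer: $585$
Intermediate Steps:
$H{\left(A,a \right)} = A$
$S{\left(E \right)} = 9 E$
$13 S{\left(H{\left(5,3 \right)} \right)} = 13 \cdot 9 \cdot 5 = 13 \cdot 45 = 585$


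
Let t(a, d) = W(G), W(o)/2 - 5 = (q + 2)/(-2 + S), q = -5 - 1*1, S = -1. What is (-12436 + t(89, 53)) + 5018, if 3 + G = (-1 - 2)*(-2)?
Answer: -22216/3 ≈ -7405.3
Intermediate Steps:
q = -6 (q = -5 - 1 = -6)
G = 3 (G = -3 + (-1 - 2)*(-2) = -3 - 3*(-2) = -3 + 6 = 3)
W(o) = 38/3 (W(o) = 10 + 2*((-6 + 2)/(-2 - 1)) = 10 + 2*(-4/(-3)) = 10 + 2*(-4*(-⅓)) = 10 + 2*(4/3) = 10 + 8/3 = 38/3)
t(a, d) = 38/3
(-12436 + t(89, 53)) + 5018 = (-12436 + 38/3) + 5018 = -37270/3 + 5018 = -22216/3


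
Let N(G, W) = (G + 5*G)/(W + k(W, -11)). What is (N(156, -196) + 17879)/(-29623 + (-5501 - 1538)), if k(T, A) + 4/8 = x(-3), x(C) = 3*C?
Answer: -2448799/5022694 ≈ -0.48755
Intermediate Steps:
k(T, A) = -19/2 (k(T, A) = -½ + 3*(-3) = -½ - 9 = -19/2)
N(G, W) = 6*G/(-19/2 + W) (N(G, W) = (G + 5*G)/(W - 19/2) = (6*G)/(-19/2 + W) = 6*G/(-19/2 + W))
(N(156, -196) + 17879)/(-29623 + (-5501 - 1538)) = (12*156/(-19 + 2*(-196)) + 17879)/(-29623 + (-5501 - 1538)) = (12*156/(-19 - 392) + 17879)/(-29623 - 7039) = (12*156/(-411) + 17879)/(-36662) = (12*156*(-1/411) + 17879)*(-1/36662) = (-624/137 + 17879)*(-1/36662) = (2448799/137)*(-1/36662) = -2448799/5022694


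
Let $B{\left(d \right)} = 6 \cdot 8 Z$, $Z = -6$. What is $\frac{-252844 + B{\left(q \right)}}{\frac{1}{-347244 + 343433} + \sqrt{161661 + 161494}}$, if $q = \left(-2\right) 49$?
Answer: $- \frac{482343026}{2346706529877} - \frac{12867464904602 \sqrt{6595}}{2346706529877} \approx -445.29$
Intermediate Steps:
$q = -98$
$B{\left(d \right)} = -288$ ($B{\left(d \right)} = 6 \cdot 8 \left(-6\right) = 48 \left(-6\right) = -288$)
$\frac{-252844 + B{\left(q \right)}}{\frac{1}{-347244 + 343433} + \sqrt{161661 + 161494}} = \frac{-252844 - 288}{\frac{1}{-347244 + 343433} + \sqrt{161661 + 161494}} = - \frac{253132}{\frac{1}{-3811} + \sqrt{323155}} = - \frac{253132}{- \frac{1}{3811} + 7 \sqrt{6595}}$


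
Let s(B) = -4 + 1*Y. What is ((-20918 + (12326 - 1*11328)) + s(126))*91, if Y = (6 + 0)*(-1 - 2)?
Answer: -1814722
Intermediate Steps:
Y = -18 (Y = 6*(-3) = -18)
s(B) = -22 (s(B) = -4 + 1*(-18) = -4 - 18 = -22)
((-20918 + (12326 - 1*11328)) + s(126))*91 = ((-20918 + (12326 - 1*11328)) - 22)*91 = ((-20918 + (12326 - 11328)) - 22)*91 = ((-20918 + 998) - 22)*91 = (-19920 - 22)*91 = -19942*91 = -1814722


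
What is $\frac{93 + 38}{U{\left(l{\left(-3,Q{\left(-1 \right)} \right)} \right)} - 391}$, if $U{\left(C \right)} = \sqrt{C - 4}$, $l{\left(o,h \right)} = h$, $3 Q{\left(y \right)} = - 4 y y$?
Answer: $- \frac{153663}{458659} - \frac{524 i \sqrt{3}}{458659} \approx -0.33503 - 0.0019788 i$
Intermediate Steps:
$Q{\left(y \right)} = - \frac{4 y^{2}}{3}$ ($Q{\left(y \right)} = \frac{- 4 y y}{3} = \frac{\left(-4\right) y^{2}}{3} = - \frac{4 y^{2}}{3}$)
$U{\left(C \right)} = \sqrt{-4 + C}$
$\frac{93 + 38}{U{\left(l{\left(-3,Q{\left(-1 \right)} \right)} \right)} - 391} = \frac{93 + 38}{\sqrt{-4 - \frac{4 \left(-1\right)^{2}}{3}} - 391} = \frac{131}{\sqrt{-4 - \frac{4}{3}} - 391} = \frac{131}{\sqrt{- \frac{16}{3}} - 391} = \frac{131}{\frac{4 i \sqrt{3}}{3} - 391} = \frac{131}{-391 + \frac{4 i \sqrt{3}}{3}}$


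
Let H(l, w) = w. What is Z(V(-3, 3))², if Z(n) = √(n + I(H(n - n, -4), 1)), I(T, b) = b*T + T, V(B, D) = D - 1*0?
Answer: -5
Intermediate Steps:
V(B, D) = D (V(B, D) = D + 0 = D)
I(T, b) = T + T*b (I(T, b) = T*b + T = T + T*b)
Z(n) = √(-8 + n) (Z(n) = √(n - 4*(1 + 1)) = √(n - 4*2) = √(n - 8) = √(-8 + n))
Z(V(-3, 3))² = (√(-8 + 3))² = (√(-5))² = (I*√5)² = -5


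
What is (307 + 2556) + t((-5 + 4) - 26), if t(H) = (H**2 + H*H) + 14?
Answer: 4335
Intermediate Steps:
t(H) = 14 + 2*H**2 (t(H) = (H**2 + H**2) + 14 = 2*H**2 + 14 = 14 + 2*H**2)
(307 + 2556) + t((-5 + 4) - 26) = (307 + 2556) + (14 + 2*((-5 + 4) - 26)**2) = 2863 + (14 + 2*(-1 - 26)**2) = 2863 + (14 + 2*(-27)**2) = 2863 + (14 + 2*729) = 2863 + (14 + 1458) = 2863 + 1472 = 4335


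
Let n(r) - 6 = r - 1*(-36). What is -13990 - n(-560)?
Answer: -13472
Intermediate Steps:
n(r) = 42 + r (n(r) = 6 + (r - 1*(-36)) = 6 + (r + 36) = 6 + (36 + r) = 42 + r)
-13990 - n(-560) = -13990 - (42 - 560) = -13990 - 1*(-518) = -13990 + 518 = -13472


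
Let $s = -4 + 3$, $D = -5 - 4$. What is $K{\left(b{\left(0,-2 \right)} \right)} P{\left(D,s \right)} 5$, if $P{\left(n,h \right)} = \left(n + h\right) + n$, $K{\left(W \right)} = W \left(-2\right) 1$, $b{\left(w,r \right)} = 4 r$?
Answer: $-1520$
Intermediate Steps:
$K{\left(W \right)} = - 2 W$ ($K{\left(W \right)} = - 2 W 1 = - 2 W$)
$D = -9$ ($D = -5 - 4 = -9$)
$s = -1$
$P{\left(n,h \right)} = h + 2 n$ ($P{\left(n,h \right)} = \left(h + n\right) + n = h + 2 n$)
$K{\left(b{\left(0,-2 \right)} \right)} P{\left(D,s \right)} 5 = - 2 \cdot 4 \left(-2\right) \left(-1 + 2 \left(-9\right)\right) 5 = \left(-2\right) \left(-8\right) \left(-1 - 18\right) 5 = 16 \left(-19\right) 5 = \left(-304\right) 5 = -1520$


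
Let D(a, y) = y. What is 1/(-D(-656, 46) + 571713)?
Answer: 1/571667 ≈ 1.7493e-6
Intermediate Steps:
1/(-D(-656, 46) + 571713) = 1/(-1*46 + 571713) = 1/(-46 + 571713) = 1/571667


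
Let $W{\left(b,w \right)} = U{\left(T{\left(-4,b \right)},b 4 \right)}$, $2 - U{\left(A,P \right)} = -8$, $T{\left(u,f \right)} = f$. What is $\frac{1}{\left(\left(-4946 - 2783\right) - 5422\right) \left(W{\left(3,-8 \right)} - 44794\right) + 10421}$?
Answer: $\frac{1}{588964805} \approx 1.6979 \cdot 10^{-9}$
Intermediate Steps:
$U{\left(A,P \right)} = 10$ ($U{\left(A,P \right)} = 2 - -8 = 2 + 8 = 10$)
$W{\left(b,w \right)} = 10$
$\frac{1}{\left(\left(-4946 - 2783\right) - 5422\right) \left(W{\left(3,-8 \right)} - 44794\right) + 10421} = \frac{1}{\left(\left(-4946 - 2783\right) - 5422\right) \left(10 - 44794\right) + 10421} = \frac{1}{\left(\left(-4946 - 2783\right) - 5422\right) \left(-44784\right) + 10421} = \frac{1}{\left(-7729 - 5422\right) \left(-44784\right) + 10421} = \frac{1}{\left(-13151\right) \left(-44784\right) + 10421} = \frac{1}{588954384 + 10421} = \frac{1}{588964805}$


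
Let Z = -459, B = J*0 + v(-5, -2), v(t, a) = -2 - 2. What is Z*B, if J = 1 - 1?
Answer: 1836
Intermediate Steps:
J = 0
v(t, a) = -4
B = -4 (B = 0*0 - 4 = 0 - 4 = -4)
Z*B = -459*(-4) = 1836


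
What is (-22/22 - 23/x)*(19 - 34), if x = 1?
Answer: 360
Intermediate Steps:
(-22/22 - 23/x)*(19 - 34) = (-22/22 - 23/1)*(19 - 34) = (-22*1/22 - 23*1)*(-15) = (-1 - 23)*(-15) = -24*(-15) = 360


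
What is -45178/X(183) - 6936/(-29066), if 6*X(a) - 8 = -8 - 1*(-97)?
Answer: -3939094848/1409701 ≈ -2794.3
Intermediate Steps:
X(a) = 97/6 (X(a) = 4/3 + (-8 - 1*(-97))/6 = 4/3 + (-8 + 97)/6 = 4/3 + (1/6)*89 = 4/3 + 89/6 = 97/6)
-45178/X(183) - 6936/(-29066) = -45178/97/6 - 6936/(-29066) = -45178*6/97 - 6936*(-1/29066) = -271068/97 + 3468/14533 = -3939094848/1409701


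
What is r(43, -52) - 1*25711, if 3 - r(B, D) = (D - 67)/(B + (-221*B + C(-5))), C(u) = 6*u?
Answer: -243969039/9490 ≈ -25708.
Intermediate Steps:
r(B, D) = 3 - (-67 + D)/(-30 - 220*B) (r(B, D) = 3 - (D - 67)/(B + (-221*B + 6*(-5))) = 3 - (-67 + D)/(B + (-221*B - 30)) = 3 - (-67 + D)/(B + (-30 - 221*B)) = 3 - (-67 + D)/(-30 - 220*B))
r(43, -52) - 1*25711 = (23 - 52 + 660*43)/(10*(3 + 22*43)) - 1*25711 = (23 - 52 + 28380)/(10*(3 + 946)) - 25711 = (1/10)*28351/949 - 25711 = (1/10)*(1/949)*28351 - 25711 = 28351/9490 - 25711 = -243969039/9490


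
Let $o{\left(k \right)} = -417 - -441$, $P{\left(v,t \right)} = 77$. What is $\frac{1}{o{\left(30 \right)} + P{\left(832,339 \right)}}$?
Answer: $\frac{1}{101} \approx 0.009901$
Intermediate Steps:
$o{\left(k \right)} = 24$ ($o{\left(k \right)} = -417 + 441 = 24$)
$\frac{1}{o{\left(30 \right)} + P{\left(832,339 \right)}} = \frac{1}{24 + 77} = \frac{1}{101}$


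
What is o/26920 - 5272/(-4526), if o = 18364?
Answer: 28129713/15229990 ≈ 1.8470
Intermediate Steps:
o/26920 - 5272/(-4526) = 18364/26920 - 5272/(-4526) = 18364*(1/26920) - 5272*(-1/4526) = 4591/6730 + 2636/2263 = 28129713/15229990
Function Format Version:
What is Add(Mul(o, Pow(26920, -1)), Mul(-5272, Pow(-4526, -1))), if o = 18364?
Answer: Rational(28129713, 15229990) ≈ 1.8470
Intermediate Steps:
Add(Mul(o, Pow(26920, -1)), Mul(-5272, Pow(-4526, -1))) = Add(Mul(18364, Pow(26920, -1)), Mul(-5272, Pow(-4526, -1))) = Add(Mul(18364, Rational(1, 26920)), Mul(-5272, Rational(-1, 4526))) = Add(Rational(4591, 6730), Rational(2636, 2263)) = Rational(28129713, 15229990)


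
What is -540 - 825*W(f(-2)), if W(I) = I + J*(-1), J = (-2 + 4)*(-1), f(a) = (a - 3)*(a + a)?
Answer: -18690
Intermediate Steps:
f(a) = 2*a*(-3 + a) (f(a) = (-3 + a)*(2*a) = 2*a*(-3 + a))
J = -2 (J = 2*(-1) = -2)
W(I) = 2 + I (W(I) = I - 2*(-1) = I + 2 = 2 + I)
-540 - 825*W(f(-2)) = -540 - 825*(2 + 2*(-2)*(-3 - 2)) = -540 - 825*(2 + 2*(-2)*(-5)) = -540 - 825*(2 + 20) = -540 - 825*22 = -540 - 18150 = -18690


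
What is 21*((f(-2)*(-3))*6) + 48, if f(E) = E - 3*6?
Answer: 7608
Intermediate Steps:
f(E) = -18 + E (f(E) = E - 18 = -18 + E)
21*((f(-2)*(-3))*6) + 48 = 21*(((-18 - 2)*(-3))*6) + 48 = 21*(-20*(-3)*6) + 48 = 21*(60*6) + 48 = 21*360 + 48 = 7560 + 48 = 7608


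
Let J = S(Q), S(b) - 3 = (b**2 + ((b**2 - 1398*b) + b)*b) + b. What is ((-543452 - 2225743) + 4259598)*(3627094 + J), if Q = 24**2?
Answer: -400066860774741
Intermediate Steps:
Q = 576
S(b) = 3 + b + b**2 + b*(b**2 - 1397*b) (S(b) = 3 + ((b**2 + ((b**2 - 1398*b) + b)*b) + b) = 3 + ((b**2 + (b**2 - 1397*b)*b) + b) = 3 + ((b**2 + b*(b**2 - 1397*b)) + b) = 3 + (b + b**2 + b*(b**2 - 1397*b)) = 3 + b + b**2 + b*(b**2 - 1397*b))
J = -272055741 (J = 3 + 576 + 576**3 - 1396*576**2 = 3 + 576 + 191102976 - 1396*331776 = 3 + 576 + 191102976 - 463159296 = -272055741)
((-543452 - 2225743) + 4259598)*(3627094 + J) = ((-543452 - 2225743) + 4259598)*(3627094 - 272055741) = (-2769195 + 4259598)*(-268428647) = 1490403*(-268428647) = -400066860774741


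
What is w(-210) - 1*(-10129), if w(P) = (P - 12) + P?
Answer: 9697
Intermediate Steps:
w(P) = -12 + 2*P (w(P) = (-12 + P) + P = -12 + 2*P)
w(-210) - 1*(-10129) = (-12 + 2*(-210)) - 1*(-10129) = (-12 - 420) + 10129 = -432 + 10129 = 9697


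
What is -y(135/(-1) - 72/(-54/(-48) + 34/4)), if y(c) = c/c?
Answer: -1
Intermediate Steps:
y(c) = 1
-y(135/(-1) - 72/(-54/(-48) + 34/4)) = -1*1 = -1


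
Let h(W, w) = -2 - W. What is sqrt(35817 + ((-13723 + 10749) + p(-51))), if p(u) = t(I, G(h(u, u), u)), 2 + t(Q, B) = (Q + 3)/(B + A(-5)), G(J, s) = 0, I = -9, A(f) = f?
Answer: sqrt(821055)/5 ≈ 181.22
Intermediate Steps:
t(Q, B) = -2 + (3 + Q)/(-5 + B) (t(Q, B) = -2 + (Q + 3)/(B - 5) = -2 + (3 + Q)/(-5 + B))
p(u) = -4/5 (p(u) = (13 - 9 - 2*0)/(-5 + 0) = (13 - 9 + 0)/(-5) = -1/5*4 = -4/5)
sqrt(35817 + ((-13723 + 10749) + p(-51))) = sqrt(35817 + ((-13723 + 10749) - 4/5)) = sqrt(35817 + (-2974 - 4/5)) = sqrt(35817 - 14874/5) = sqrt(164211/5) = sqrt(821055)/5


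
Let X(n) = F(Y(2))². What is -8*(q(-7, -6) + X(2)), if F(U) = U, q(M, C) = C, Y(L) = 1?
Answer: 40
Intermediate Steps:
X(n) = 1 (X(n) = 1² = 1)
-8*(q(-7, -6) + X(2)) = -8*(-6 + 1) = -8*(-5) = 40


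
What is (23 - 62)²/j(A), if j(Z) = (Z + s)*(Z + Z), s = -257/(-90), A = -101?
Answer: 68445/892133 ≈ 0.076721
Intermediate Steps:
s = 257/90 (s = -257*(-1/90) = 257/90 ≈ 2.8556)
j(Z) = 2*Z*(257/90 + Z) (j(Z) = (Z + 257/90)*(Z + Z) = (257/90 + Z)*(2*Z) = 2*Z*(257/90 + Z))
(23 - 62)²/j(A) = (23 - 62)²/(((1/45)*(-101)*(257 + 90*(-101)))) = (-39)²/(((1/45)*(-101)*(257 - 9090))) = 1521/(((1/45)*(-101)*(-8833))) = 1521/(892133/45) = 1521*(45/892133) = 68445/892133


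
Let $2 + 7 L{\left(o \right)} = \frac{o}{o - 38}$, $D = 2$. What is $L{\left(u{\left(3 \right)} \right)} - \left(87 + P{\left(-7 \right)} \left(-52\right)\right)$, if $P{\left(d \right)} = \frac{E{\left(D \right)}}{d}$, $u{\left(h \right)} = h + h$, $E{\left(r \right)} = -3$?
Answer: $- \frac{7283}{112} \approx -65.027$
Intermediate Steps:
$u{\left(h \right)} = 2 h$
$P{\left(d \right)} = - \frac{3}{d}$
$L{\left(o \right)} = - \frac{2}{7} + \frac{o}{7 \left(-38 + o\right)}$ ($L{\left(o \right)} = - \frac{2}{7} + \frac{o \frac{1}{o - 38}}{7} = - \frac{2}{7} + \frac{o \frac{1}{-38 + o}}{7} = - \frac{2}{7} + \frac{o}{7 \left(-38 + o\right)}$)
$L{\left(u{\left(3 \right)} \right)} - \left(87 + P{\left(-7 \right)} \left(-52\right)\right) = \frac{76 - 2 \cdot 3}{7 \left(-38 + 2 \cdot 3\right)} - \left(87 + - \frac{3}{-7} \left(-52\right)\right) = \frac{76 - 6}{7 \left(-38 + 6\right)} - \left(87 + \left(-3\right) \left(- \frac{1}{7}\right) \left(-52\right)\right) = \frac{76 - 6}{7 \left(-32\right)} - \left(87 + \frac{3}{7} \left(-52\right)\right) = \frac{1}{7} \left(- \frac{1}{32}\right) 70 - \left(87 - \frac{156}{7}\right) = - \frac{5}{16} - \frac{453}{7} = - \frac{7283}{112}$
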